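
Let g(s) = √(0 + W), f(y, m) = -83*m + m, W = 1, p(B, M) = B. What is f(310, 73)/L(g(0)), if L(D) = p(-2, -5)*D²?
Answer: 2993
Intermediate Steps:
f(y, m) = -82*m
g(s) = 1 (g(s) = √(0 + 1) = √1 = 1)
L(D) = -2*D²
f(310, 73)/L(g(0)) = (-82*73)/((-2*1²)) = -5986/((-2*1)) = -5986/(-2) = -5986*(-½) = 2993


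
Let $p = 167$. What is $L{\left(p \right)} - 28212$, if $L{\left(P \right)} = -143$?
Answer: $-28355$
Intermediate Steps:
$L{\left(p \right)} - 28212 = -143 - 28212 = -28355$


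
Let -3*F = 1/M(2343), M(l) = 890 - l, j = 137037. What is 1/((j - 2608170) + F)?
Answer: -4359/10771668746 ≈ -4.0467e-7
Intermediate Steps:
F = 1/4359 (F = -1/(3*(890 - 1*2343)) = -1/(3*(890 - 2343)) = -1/3/(-1453) = -1/3*(-1/1453) = 1/4359 ≈ 0.00022941)
1/((j - 2608170) + F) = 1/((137037 - 2608170) + 1/4359) = 1/(-2471133 + 1/4359) = 1/(-10771668746/4359) = -4359/10771668746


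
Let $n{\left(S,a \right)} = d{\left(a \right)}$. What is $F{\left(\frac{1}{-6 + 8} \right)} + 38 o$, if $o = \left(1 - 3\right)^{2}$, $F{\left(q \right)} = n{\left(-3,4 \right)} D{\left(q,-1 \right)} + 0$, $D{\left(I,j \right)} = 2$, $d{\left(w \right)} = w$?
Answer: $160$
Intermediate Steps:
$n{\left(S,a \right)} = a$
$F{\left(q \right)} = 8$ ($F{\left(q \right)} = 4 \cdot 2 + 0 = 8 + 0 = 8$)
$o = 4$ ($o = \left(-2\right)^{2} = 4$)
$F{\left(\frac{1}{-6 + 8} \right)} + 38 o = 8 + 38 \cdot 4 = 8 + 152 = 160$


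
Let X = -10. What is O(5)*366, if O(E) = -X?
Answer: 3660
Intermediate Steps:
O(E) = 10 (O(E) = -1*(-10) = 10)
O(5)*366 = 10*366 = 3660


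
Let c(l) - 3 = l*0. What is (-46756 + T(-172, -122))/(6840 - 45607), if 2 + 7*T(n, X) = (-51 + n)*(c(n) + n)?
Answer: 289607/271369 ≈ 1.0672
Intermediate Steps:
c(l) = 3 (c(l) = 3 + l*0 = 3 + 0 = 3)
T(n, X) = -2/7 + (-51 + n)*(3 + n)/7 (T(n, X) = -2/7 + ((-51 + n)*(3 + n))/7 = -2/7 + (-51 + n)*(3 + n)/7)
(-46756 + T(-172, -122))/(6840 - 45607) = (-46756 + (-155/7 - 48/7*(-172) + (1/7)*(-172)**2))/(6840 - 45607) = (-46756 + (-155/7 + 8256/7 + (1/7)*29584))/(-38767) = (-46756 + (-155/7 + 8256/7 + 29584/7))*(-1/38767) = (-46756 + 37685/7)*(-1/38767) = -289607/7*(-1/38767) = 289607/271369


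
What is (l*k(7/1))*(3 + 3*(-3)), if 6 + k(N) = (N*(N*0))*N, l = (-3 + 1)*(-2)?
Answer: 144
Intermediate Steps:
l = 4 (l = -2*(-2) = 4)
k(N) = -6 (k(N) = -6 + (N*(N*0))*N = -6 + (N*0)*N = -6 + 0*N = -6 + 0 = -6)
(l*k(7/1))*(3 + 3*(-3)) = (4*(-6))*(3 + 3*(-3)) = -24*(3 - 9) = -24*(-6) = 144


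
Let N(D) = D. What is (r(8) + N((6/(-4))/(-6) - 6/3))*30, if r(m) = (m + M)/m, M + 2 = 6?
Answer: -15/2 ≈ -7.5000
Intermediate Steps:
M = 4 (M = -2 + 6 = 4)
r(m) = (4 + m)/m (r(m) = (m + 4)/m = (4 + m)/m)
(r(8) + N((6/(-4))/(-6) - 6/3))*30 = ((4 + 8)/8 + ((6/(-4))/(-6) - 6/3))*30 = ((1/8)*12 + ((6*(-1/4))*(-1/6) - 6*1/3))*30 = (3/2 + (-3/2*(-1/6) - 2))*30 = (3/2 + (1/4 - 2))*30 = (3/2 - 7/4)*30 = -1/4*30 = -15/2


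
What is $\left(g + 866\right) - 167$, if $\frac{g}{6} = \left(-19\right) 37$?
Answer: $-3519$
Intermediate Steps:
$g = -4218$ ($g = 6 \left(\left(-19\right) 37\right) = 6 \left(-703\right) = -4218$)
$\left(g + 866\right) - 167 = \left(-4218 + 866\right) - 167 = -3352 - 167 = -3519$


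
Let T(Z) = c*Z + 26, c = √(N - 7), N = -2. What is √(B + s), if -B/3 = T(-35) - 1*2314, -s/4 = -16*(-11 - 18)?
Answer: √(5008 + 315*I) ≈ 70.802 + 2.2245*I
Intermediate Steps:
c = 3*I (c = √(-2 - 7) = √(-9) = 3*I ≈ 3.0*I)
T(Z) = 26 + 3*I*Z (T(Z) = (3*I)*Z + 26 = 3*I*Z + 26 = 26 + 3*I*Z)
s = -1856 (s = -(-64)*(-11 - 18) = -(-64)*(-29) = -4*464 = -1856)
B = 6864 + 315*I (B = -3*((26 + 3*I*(-35)) - 1*2314) = -3*((26 - 105*I) - 2314) = -3*(-2288 - 105*I) = 6864 + 315*I ≈ 6864.0 + 315.0*I)
√(B + s) = √((6864 + 315*I) - 1856) = √(5008 + 315*I)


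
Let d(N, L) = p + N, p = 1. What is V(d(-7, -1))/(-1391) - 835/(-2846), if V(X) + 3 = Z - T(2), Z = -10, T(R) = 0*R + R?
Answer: 1204175/3958786 ≈ 0.30418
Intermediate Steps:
T(R) = R (T(R) = 0 + R = R)
d(N, L) = 1 + N
V(X) = -15 (V(X) = -3 + (-10 - 1*2) = -3 + (-10 - 2) = -3 - 12 = -15)
V(d(-7, -1))/(-1391) - 835/(-2846) = -15/(-1391) - 835/(-2846) = -15*(-1/1391) - 835*(-1/2846) = 15/1391 + 835/2846 = 1204175/3958786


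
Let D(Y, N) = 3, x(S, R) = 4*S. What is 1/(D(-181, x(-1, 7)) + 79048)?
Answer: 1/79051 ≈ 1.2650e-5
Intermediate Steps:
1/(D(-181, x(-1, 7)) + 79048) = 1/(3 + 79048) = 1/79051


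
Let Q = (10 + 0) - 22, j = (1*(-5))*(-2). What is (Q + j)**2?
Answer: 4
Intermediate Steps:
j = 10 (j = -5*(-2) = 10)
Q = -12 (Q = 10 - 22 = -12)
(Q + j)**2 = (-12 + 10)**2 = (-2)**2 = 4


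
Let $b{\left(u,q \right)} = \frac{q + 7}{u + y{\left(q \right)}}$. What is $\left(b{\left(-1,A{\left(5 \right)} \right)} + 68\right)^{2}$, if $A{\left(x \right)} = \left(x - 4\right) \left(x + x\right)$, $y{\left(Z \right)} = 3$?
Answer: $\frac{23409}{4} \approx 5852.3$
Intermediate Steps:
$A{\left(x \right)} = 2 x \left(-4 + x\right)$ ($A{\left(x \right)} = \left(-4 + x\right) 2 x = 2 x \left(-4 + x\right)$)
$b{\left(u,q \right)} = \frac{7 + q}{3 + u}$ ($b{\left(u,q \right)} = \frac{q + 7}{u + 3} = \frac{7 + q}{3 + u}$)
$\left(b{\left(-1,A{\left(5 \right)} \right)} + 68\right)^{2} = \left(\frac{7 + 2 \cdot 5 \left(-4 + 5\right)}{3 - 1} + 68\right)^{2} = \left(\frac{7 + 2 \cdot 5 \cdot 1}{2} + 68\right)^{2} = \left(\frac{7 + 10}{2} + 68\right)^{2} = \left(\frac{1}{2} \cdot 17 + 68\right)^{2} = \left(\frac{17}{2} + 68\right)^{2} = \left(\frac{153}{2}\right)^{2} = \frac{23409}{4}$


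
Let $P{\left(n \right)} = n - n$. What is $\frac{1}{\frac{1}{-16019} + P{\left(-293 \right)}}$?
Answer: $-16019$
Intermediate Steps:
$P{\left(n \right)} = 0$
$\frac{1}{\frac{1}{-16019} + P{\left(-293 \right)}} = \frac{1}{\frac{1}{-16019} + 0} = \frac{1}{- \frac{1}{16019} + 0} = \frac{1}{- \frac{1}{16019}} = -16019$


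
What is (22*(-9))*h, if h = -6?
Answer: 1188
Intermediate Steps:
(22*(-9))*h = (22*(-9))*(-6) = -198*(-6) = 1188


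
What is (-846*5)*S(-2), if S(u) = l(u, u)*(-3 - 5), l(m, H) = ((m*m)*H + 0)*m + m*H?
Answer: 676800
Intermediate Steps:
l(m, H) = H*m + H*m³ (l(m, H) = (m²*H + 0)*m + H*m = (H*m² + 0)*m + H*m = (H*m²)*m + H*m = H*m³ + H*m = H*m + H*m³)
S(u) = -8*u²*(1 + u²) (S(u) = (u*u*(1 + u²))*(-3 - 5) = (u²*(1 + u²))*(-8) = -8*u²*(1 + u²))
(-846*5)*S(-2) = (-846*5)*(8*(-2)²*(-1 - 1*(-2)²)) = (-141*30)*(8*4*(-1 - 1*4)) = -33840*4*(-1 - 4) = -33840*4*(-5) = -4230*(-160) = 676800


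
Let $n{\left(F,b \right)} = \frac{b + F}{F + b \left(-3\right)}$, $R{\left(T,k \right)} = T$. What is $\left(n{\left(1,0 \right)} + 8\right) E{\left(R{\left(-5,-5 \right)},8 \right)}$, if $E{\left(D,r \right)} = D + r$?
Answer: $27$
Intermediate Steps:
$n{\left(F,b \right)} = \frac{F + b}{F - 3 b}$
$\left(n{\left(1,0 \right)} + 8\right) E{\left(R{\left(-5,-5 \right)},8 \right)} = \left(\frac{1 + 0}{1 - 0} + 8\right) \left(-5 + 8\right) = \left(\frac{1}{1 + 0} \cdot 1 + 8\right) 3 = \left(1^{-1} \cdot 1 + 8\right) 3 = \left(1 \cdot 1 + 8\right) 3 = \left(1 + 8\right) 3 = 9 \cdot 3 = 27$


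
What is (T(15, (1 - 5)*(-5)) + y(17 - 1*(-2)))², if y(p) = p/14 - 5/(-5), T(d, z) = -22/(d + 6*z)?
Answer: 17197609/3572100 ≈ 4.8144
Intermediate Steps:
y(p) = 1 + p/14 (y(p) = p*(1/14) - 5*(-⅕) = p/14 + 1 = 1 + p/14)
(T(15, (1 - 5)*(-5)) + y(17 - 1*(-2)))² = (-22/(15 + 6*((1 - 5)*(-5))) + (1 + (17 - 1*(-2))/14))² = (-22/(15 + 6*(-4*(-5))) + (1 + (17 + 2)/14))² = (-22/(15 + 6*20) + (1 + (1/14)*19))² = (-22/(15 + 120) + (1 + 19/14))² = (-22/135 + 33/14)² = (4147/1890)² = 17197609/3572100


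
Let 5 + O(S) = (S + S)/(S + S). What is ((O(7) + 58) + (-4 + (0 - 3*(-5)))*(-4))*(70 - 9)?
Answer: 610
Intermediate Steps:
O(S) = -4 (O(S) = -5 + (S + S)/(S + S) = -5 + (2*S)/((2*S)) = -5 + (2*S)*(1/(2*S)) = -5 + 1 = -4)
((O(7) + 58) + (-4 + (0 - 3*(-5)))*(-4))*(70 - 9) = ((-4 + 58) + (-4 + (0 - 3*(-5)))*(-4))*(70 - 9) = (54 + (-4 + (0 + 15))*(-4))*61 = (54 + (-4 + 15)*(-4))*61 = (54 + 11*(-4))*61 = (54 - 44)*61 = 10*61 = 610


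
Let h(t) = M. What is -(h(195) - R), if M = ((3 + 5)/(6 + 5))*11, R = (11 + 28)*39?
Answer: 1513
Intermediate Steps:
R = 1521 (R = 39*39 = 1521)
M = 8 (M = (8/11)*11 = 8)
h(t) = 8
-(h(195) - R) = -(8 - 1*1521) = -(8 - 1521) = -1*(-1513) = 1513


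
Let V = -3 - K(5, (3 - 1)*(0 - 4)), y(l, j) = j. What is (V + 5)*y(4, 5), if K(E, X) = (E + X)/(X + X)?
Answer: 145/16 ≈ 9.0625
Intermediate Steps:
K(E, X) = (E + X)/(2*X) (K(E, X) = (E + X)/((2*X)) = (E + X)*(1/(2*X)) = (E + X)/(2*X))
V = -51/16 (V = -3 - (5 + (3 - 1)*(0 - 4))/(2*((3 - 1)*(0 - 4))) = -3 - (5 + 2*(-4))/(2*(2*(-4))) = -3 - (5 - 8)/(2*(-8)) = -3 - (-1)*(-3)/(2*8) = -3 - 1*3/16 = -3 - 3/16 = -51/16 ≈ -3.1875)
(V + 5)*y(4, 5) = (-51/16 + 5)*5 = (29/16)*5 = 145/16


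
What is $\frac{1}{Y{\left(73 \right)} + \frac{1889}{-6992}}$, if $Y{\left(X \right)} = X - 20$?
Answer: $\frac{6992}{368687} \approx 0.018965$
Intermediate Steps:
$Y{\left(X \right)} = -20 + X$ ($Y{\left(X \right)} = X - 20 = -20 + X$)
$\frac{1}{Y{\left(73 \right)} + \frac{1889}{-6992}} = \frac{1}{\left(-20 + 73\right) + \frac{1889}{-6992}} = \frac{1}{53 + 1889 \left(- \frac{1}{6992}\right)} = \frac{1}{53 - \frac{1889}{6992}} = \frac{1}{\frac{368687}{6992}} = \frac{6992}{368687}$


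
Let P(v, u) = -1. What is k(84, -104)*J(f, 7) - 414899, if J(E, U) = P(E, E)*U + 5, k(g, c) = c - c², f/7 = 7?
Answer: -393059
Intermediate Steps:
f = 49 (f = 7*7 = 49)
J(E, U) = 5 - U (J(E, U) = -U + 5 = 5 - U)
k(84, -104)*J(f, 7) - 414899 = (-104*(1 - 1*(-104)))*(5 - 1*7) - 414899 = (-104*(1 + 104))*(5 - 7) - 414899 = -104*105*(-2) - 414899 = -10920*(-2) - 414899 = 21840 - 414899 = -393059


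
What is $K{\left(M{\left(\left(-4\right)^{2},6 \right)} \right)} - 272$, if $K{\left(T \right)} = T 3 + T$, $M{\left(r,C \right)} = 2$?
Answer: $-264$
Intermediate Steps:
$K{\left(T \right)} = 4 T$ ($K{\left(T \right)} = 3 T + T = 4 T$)
$K{\left(M{\left(\left(-4\right)^{2},6 \right)} \right)} - 272 = 4 \cdot 2 - 272 = 8 - 272 = -264$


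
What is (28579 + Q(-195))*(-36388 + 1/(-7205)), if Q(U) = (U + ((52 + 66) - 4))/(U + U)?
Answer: -974060000950677/936650 ≈ -1.0399e+9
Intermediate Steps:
Q(U) = (114 + U)/(2*U) (Q(U) = (U + (118 - 4))/((2*U)) = (U + 114)*(1/(2*U)) = (114 + U)*(1/(2*U)) = (114 + U)/(2*U))
(28579 + Q(-195))*(-36388 + 1/(-7205)) = (28579 + (½)*(114 - 195)/(-195))*(-36388 + 1/(-7205)) = (28579 + (½)*(-1/195)*(-81))*(-36388 - 1/7205) = (28579 + 27/130)*(-262175541/7205) = (3715297/130)*(-262175541/7205) = -974060000950677/936650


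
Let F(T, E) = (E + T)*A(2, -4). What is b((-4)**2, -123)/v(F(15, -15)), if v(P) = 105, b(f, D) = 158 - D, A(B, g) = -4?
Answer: 281/105 ≈ 2.6762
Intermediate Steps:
F(T, E) = -4*E - 4*T (F(T, E) = (E + T)*(-4) = -4*E - 4*T)
b((-4)**2, -123)/v(F(15, -15)) = (158 - 1*(-123))/105 = (158 + 123)*(1/105) = 281*(1/105) = 281/105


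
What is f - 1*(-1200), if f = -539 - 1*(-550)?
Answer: 1211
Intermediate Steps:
f = 11 (f = -539 + 550 = 11)
f - 1*(-1200) = 11 - 1*(-1200) = 11 + 1200 = 1211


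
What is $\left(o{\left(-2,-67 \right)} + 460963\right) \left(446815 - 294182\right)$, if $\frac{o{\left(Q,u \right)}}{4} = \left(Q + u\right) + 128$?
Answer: $70394186967$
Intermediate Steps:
$o{\left(Q,u \right)} = 512 + 4 Q + 4 u$ ($o{\left(Q,u \right)} = 4 \left(\left(Q + u\right) + 128\right) = 4 \left(128 + Q + u\right) = 512 + 4 Q + 4 u$)
$\left(o{\left(-2,-67 \right)} + 460963\right) \left(446815 - 294182\right) = \left(\left(512 + 4 \left(-2\right) + 4 \left(-67\right)\right) + 460963\right) \left(446815 - 294182\right) = \left(\left(512 - 8 - 268\right) + 460963\right) 152633 = \left(236 + 460963\right) 152633 = 461199 \cdot 152633 = 70394186967$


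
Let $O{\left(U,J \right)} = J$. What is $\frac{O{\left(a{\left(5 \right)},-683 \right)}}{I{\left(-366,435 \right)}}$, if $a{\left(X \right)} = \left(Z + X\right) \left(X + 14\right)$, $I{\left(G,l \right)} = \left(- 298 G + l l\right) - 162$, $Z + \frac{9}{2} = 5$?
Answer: $- \frac{683}{298131} \approx -0.0022909$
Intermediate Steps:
$Z = \frac{1}{2}$ ($Z = - \frac{9}{2} + 5 = \frac{1}{2} \approx 0.5$)
$I{\left(G,l \right)} = -162 + l^{2} - 298 G$ ($I{\left(G,l \right)} = \left(- 298 G + l^{2}\right) - 162 = \left(l^{2} - 298 G\right) - 162 = -162 + l^{2} - 298 G$)
$a{\left(X \right)} = \left(\frac{1}{2} + X\right) \left(14 + X\right)$ ($a{\left(X \right)} = \left(\frac{1}{2} + X\right) \left(X + 14\right) = \left(\frac{1}{2} + X\right) \left(14 + X\right)$)
$\frac{O{\left(a{\left(5 \right)},-683 \right)}}{I{\left(-366,435 \right)}} = - \frac{683}{-162 + 435^{2} - -109068} = - \frac{683}{-162 + 189225 + 109068} = - \frac{683}{298131}$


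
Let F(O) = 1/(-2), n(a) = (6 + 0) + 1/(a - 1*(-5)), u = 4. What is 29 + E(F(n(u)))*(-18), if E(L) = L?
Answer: 38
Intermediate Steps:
n(a) = 6 + 1/(5 + a) (n(a) = 6 + 1/(a + 5) = 6 + 1/(5 + a))
F(O) = -1/2
29 + E(F(n(u)))*(-18) = 29 - 1/2*(-18) = 29 + 9 = 38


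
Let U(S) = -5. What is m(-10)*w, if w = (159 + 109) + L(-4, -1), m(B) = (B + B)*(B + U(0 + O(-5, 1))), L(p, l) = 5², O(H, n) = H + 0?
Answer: 87900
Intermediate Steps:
O(H, n) = H
L(p, l) = 25
m(B) = 2*B*(-5 + B) (m(B) = (B + B)*(B - 5) = (2*B)*(-5 + B) = 2*B*(-5 + B))
w = 293 (w = (159 + 109) + 25 = 268 + 25 = 293)
m(-10)*w = (2*(-10)*(-5 - 10))*293 = (2*(-10)*(-15))*293 = 300*293 = 87900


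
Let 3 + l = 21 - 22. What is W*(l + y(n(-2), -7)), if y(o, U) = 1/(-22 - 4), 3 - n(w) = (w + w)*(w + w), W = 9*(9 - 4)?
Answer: -4725/26 ≈ -181.73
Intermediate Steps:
l = -4 (l = -3 + (21 - 22) = -3 - 1 = -4)
W = 45 (W = 9*5 = 45)
n(w) = 3 - 4*w² (n(w) = 3 - (w + w)*(w + w) = 3 - 2*w*2*w = 3 - 4*w²)
y(o, U) = -1/26 (y(o, U) = 1/(-26) = -1/26)
W*(l + y(n(-2), -7)) = 45*(-4 - 1/26) = 45*(-105/26) = -4725/26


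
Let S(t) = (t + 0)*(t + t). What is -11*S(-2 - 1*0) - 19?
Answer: -107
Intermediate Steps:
S(t) = 2*t² (S(t) = t*(2*t) = 2*t²)
-11*S(-2 - 1*0) - 19 = -22*(-2 - 1*0)² - 19 = -22*(-2 + 0)² - 19 = -22*(-2)² - 19 = -22*4 - 19 = -11*8 - 19 = -88 - 19 = -107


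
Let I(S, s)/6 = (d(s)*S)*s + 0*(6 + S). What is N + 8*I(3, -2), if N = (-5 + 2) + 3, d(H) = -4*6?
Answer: 6912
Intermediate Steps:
d(H) = -24
N = 0 (N = -3 + 3 = 0)
I(S, s) = -144*S*s (I(S, s) = 6*((-24*S)*s + 0*(6 + S)) = 6*(-24*S*s + 0) = 6*(-24*S*s) = -144*S*s)
N + 8*I(3, -2) = 0 + 8*(-144*3*(-2)) = 0 + 8*864 = 0 + 6912 = 6912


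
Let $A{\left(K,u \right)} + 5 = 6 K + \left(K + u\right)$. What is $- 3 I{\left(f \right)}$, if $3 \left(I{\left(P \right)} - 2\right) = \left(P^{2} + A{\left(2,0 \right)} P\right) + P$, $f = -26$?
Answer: $-422$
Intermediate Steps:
$A{\left(K,u \right)} = -5 + u + 7 K$ ($A{\left(K,u \right)} = -5 + \left(6 K + \left(K + u\right)\right) = -5 + \left(u + 7 K\right) = -5 + u + 7 K$)
$I{\left(P \right)} = 2 + \frac{P^{2}}{3} + \frac{10 P}{3}$ ($I{\left(P \right)} = 2 + \frac{\left(P^{2} + \left(-5 + 0 + 7 \cdot 2\right) P\right) + P}{3} = 2 + \frac{\left(P^{2} + \left(-5 + 0 + 14\right) P\right) + P}{3} = 2 + \frac{\left(P^{2} + 9 P\right) + P}{3} = 2 + \frac{P^{2} + 10 P}{3} = 2 + \left(\frac{P^{2}}{3} + \frac{10 P}{3}\right) = 2 + \frac{P^{2}}{3} + \frac{10 P}{3}$)
$- 3 I{\left(f \right)} = - 3 \left(2 + \frac{\left(-26\right)^{2}}{3} + \frac{10}{3} \left(-26\right)\right) = - 3 \left(2 + \frac{1}{3} \cdot 676 - \frac{260}{3}\right) = - 3 \left(2 + \frac{676}{3} - \frac{260}{3}\right) = \left(-3\right) \frac{422}{3} = -422$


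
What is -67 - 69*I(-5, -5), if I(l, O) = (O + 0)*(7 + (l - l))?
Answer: 2348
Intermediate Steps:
I(l, O) = 7*O (I(l, O) = O*(7 + 0) = O*7 = 7*O)
-67 - 69*I(-5, -5) = -67 - 483*(-5) = -67 - 69*(-35) = -67 + 2415 = 2348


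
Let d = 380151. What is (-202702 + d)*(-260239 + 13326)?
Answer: -43814464937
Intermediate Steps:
(-202702 + d)*(-260239 + 13326) = (-202702 + 380151)*(-260239 + 13326) = 177449*(-246913) = -43814464937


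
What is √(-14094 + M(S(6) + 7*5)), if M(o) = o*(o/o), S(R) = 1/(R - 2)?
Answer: I*√56235/2 ≈ 118.57*I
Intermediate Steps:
S(R) = 1/(-2 + R)
M(o) = o (M(o) = o*1 = o)
√(-14094 + M(S(6) + 7*5)) = √(-14094 + (1/(-2 + 6) + 7*5)) = √(-14094 + (1/4 + 35)) = √(-14094 + (¼ + 35)) = √(-14094 + 141/4) = √(-56235/4) = I*√56235/2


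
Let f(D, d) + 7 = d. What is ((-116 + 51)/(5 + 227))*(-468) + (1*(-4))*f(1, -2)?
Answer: 9693/58 ≈ 167.12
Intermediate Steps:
f(D, d) = -7 + d
((-116 + 51)/(5 + 227))*(-468) + (1*(-4))*f(1, -2) = ((-116 + 51)/(5 + 227))*(-468) + (1*(-4))*(-7 - 2) = -65/232*(-468) - 4*(-9) = -65*1/232*(-468) + 36 = -65/232*(-468) + 36 = 7605/58 + 36 = 9693/58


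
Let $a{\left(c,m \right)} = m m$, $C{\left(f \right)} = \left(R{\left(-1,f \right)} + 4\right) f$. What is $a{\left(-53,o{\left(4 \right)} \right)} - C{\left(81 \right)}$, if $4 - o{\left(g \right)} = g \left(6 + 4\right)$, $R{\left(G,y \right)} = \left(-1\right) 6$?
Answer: $1458$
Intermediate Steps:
$R{\left(G,y \right)} = -6$
$o{\left(g \right)} = 4 - 10 g$ ($o{\left(g \right)} = 4 - g \left(6 + 4\right) = 4 - g 10 = 4 - 10 g$)
$C{\left(f \right)} = - 2 f$ ($C{\left(f \right)} = \left(-6 + 4\right) f = - 2 f$)
$a{\left(c,m \right)} = m^{2}$
$a{\left(-53,o{\left(4 \right)} \right)} - C{\left(81 \right)} = \left(4 - 40\right)^{2} - \left(-2\right) 81 = \left(4 - 40\right)^{2} - -162 = \left(-36\right)^{2} + 162 = 1296 + 162 = 1458$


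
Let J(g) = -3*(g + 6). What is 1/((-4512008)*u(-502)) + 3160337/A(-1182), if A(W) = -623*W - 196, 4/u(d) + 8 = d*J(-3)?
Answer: 14258635772471/3321695169520 ≈ 4.2926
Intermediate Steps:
J(g) = -18 - 3*g (J(g) = -3*(6 + g) = -18 - 3*g)
u(d) = 4/(-8 - 9*d) (u(d) = 4/(-8 + d*(-18 - 3*(-3))) = 4/(-8 + d*(-18 + 9)) = 4/(-8 + d*(-9)) = 4/(-8 - 9*d))
A(W) = -196 - 623*W
1/((-4512008)*u(-502)) + 3160337/A(-1182) = 1/((-4512008)*((-4/(8 + 9*(-502))))) + 3160337/(-196 - 623*(-1182)) = -1/(4512008*((-4/(8 - 4518)))) + 3160337/(-196 + 736386) = -1/(4512008*((-4/(-4510)))) + 3160337/736190 = -1/(4512008*((-4*(-1/4510)))) + 3160337*(1/736190) = -1/(4512008*2/2255) + 3160337/736190 = -1/4512008*2255/2 + 3160337/736190 = -2255/9024016 + 3160337/736190 = 14258635772471/3321695169520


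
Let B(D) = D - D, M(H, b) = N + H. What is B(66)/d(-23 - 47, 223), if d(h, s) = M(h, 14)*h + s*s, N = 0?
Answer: 0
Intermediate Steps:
M(H, b) = H (M(H, b) = 0 + H = H)
B(D) = 0
d(h, s) = h**2 + s**2 (d(h, s) = h*h + s*s = h**2 + s**2)
B(66)/d(-23 - 47, 223) = 0/((-23 - 47)**2 + 223**2) = 0/((-70)**2 + 49729) = 0/(4900 + 49729) = 0/54629 = 0*(1/54629) = 0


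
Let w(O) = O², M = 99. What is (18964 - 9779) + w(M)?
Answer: 18986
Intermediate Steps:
(18964 - 9779) + w(M) = (18964 - 9779) + 99² = 9185 + 9801 = 18986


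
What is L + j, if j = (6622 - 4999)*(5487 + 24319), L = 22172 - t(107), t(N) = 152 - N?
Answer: 48397265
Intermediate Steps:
L = 22127 (L = 22172 - (152 - 1*107) = 22172 - (152 - 107) = 22172 - 1*45 = 22172 - 45 = 22127)
j = 48375138 (j = 1623*29806 = 48375138)
L + j = 22127 + 48375138 = 48397265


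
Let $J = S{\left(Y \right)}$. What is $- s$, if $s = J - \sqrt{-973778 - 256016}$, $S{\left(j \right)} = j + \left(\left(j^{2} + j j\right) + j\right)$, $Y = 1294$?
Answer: $-3351460 + i \sqrt{1229794} \approx -3.3515 \cdot 10^{6} + 1109.0 i$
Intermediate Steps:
$S{\left(j \right)} = 2 j + 2 j^{2}$ ($S{\left(j \right)} = j + \left(\left(j^{2} + j^{2}\right) + j\right) = j + \left(2 j^{2} + j\right) = j + \left(j + 2 j^{2}\right) = 2 j + 2 j^{2}$)
$J = 3351460$ ($J = 2 \cdot 1294 \left(1 + 1294\right) = 2 \cdot 1294 \cdot 1295 = 3351460$)
$s = 3351460 - i \sqrt{1229794}$ ($s = 3351460 - \sqrt{-973778 - 256016} = 3351460 - \sqrt{-1229794} = 3351460 - i \sqrt{1229794} \approx 3.3515 \cdot 10^{6} - 1109.0 i$)
$- s = - (3351460 - i \sqrt{1229794}) = -3351460 + i \sqrt{1229794}$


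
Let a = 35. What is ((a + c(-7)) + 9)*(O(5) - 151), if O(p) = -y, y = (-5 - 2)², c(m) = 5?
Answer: -9800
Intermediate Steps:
y = 49 (y = (-7)² = 49)
O(p) = -49 (O(p) = -1*49 = -49)
((a + c(-7)) + 9)*(O(5) - 151) = ((35 + 5) + 9)*(-49 - 151) = (40 + 9)*(-200) = 49*(-200) = -9800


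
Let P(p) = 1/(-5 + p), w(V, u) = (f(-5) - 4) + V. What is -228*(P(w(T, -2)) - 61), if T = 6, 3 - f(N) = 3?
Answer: 13984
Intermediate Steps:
f(N) = 0 (f(N) = 3 - 1*3 = 3 - 3 = 0)
w(V, u) = -4 + V (w(V, u) = (0 - 4) + V = -4 + V)
-228*(P(w(T, -2)) - 61) = -228*(1/(-5 + (-4 + 6)) - 61) = -228*(1/(-5 + 2) - 61) = -228*(1/(-3) - 61) = -228*(-⅓ - 61) = -228*(-184/3) = 13984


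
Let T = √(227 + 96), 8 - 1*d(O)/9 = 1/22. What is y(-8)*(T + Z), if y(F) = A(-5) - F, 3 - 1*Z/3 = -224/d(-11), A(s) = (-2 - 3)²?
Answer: 15169/25 + 33*√323 ≈ 1199.8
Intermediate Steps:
d(O) = 1575/22 (d(O) = 72 - 9/22 = 1575/22)
A(s) = 25 (A(s) = (-5)² = 25)
Z = 1379/75 (Z = 9 - (-672)/1575/22 = 9 - (-672)*22/1575 = 9 - 3*(-704/225) = 9 + 704/75 = 1379/75 ≈ 18.387)
T = √323 ≈ 17.972
y(F) = 25 - F
y(-8)*(T + Z) = (25 - 1*(-8))*(√323 + 1379/75) = (25 + 8)*(1379/75 + √323) = 33*(1379/75 + √323) = 15169/25 + 33*√323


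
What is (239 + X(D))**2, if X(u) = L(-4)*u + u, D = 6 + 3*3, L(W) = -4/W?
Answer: 72361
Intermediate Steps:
D = 15 (D = 6 + 9 = 15)
X(u) = 2*u (X(u) = (-4/(-4))*u + u = (-4*(-1/4))*u + u = 1*u + u = u + u = 2*u)
(239 + X(D))**2 = (239 + 2*15)**2 = (239 + 30)**2 = 269**2 = 72361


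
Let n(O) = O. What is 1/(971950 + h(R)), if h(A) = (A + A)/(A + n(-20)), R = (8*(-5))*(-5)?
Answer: 9/8747570 ≈ 1.0289e-6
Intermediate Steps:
R = 200 (R = -40*(-5) = 200)
h(A) = 2*A/(-20 + A) (h(A) = (A + A)/(A - 20) = (2*A)/(-20 + A) = 2*A/(-20 + A))
1/(971950 + h(R)) = 1/(971950 + 2*200/(-20 + 200)) = 1/(971950 + 2*200/180) = 1/(971950 + 2*200*(1/180)) = 1/(971950 + 20/9) = 1/(8747570/9) = 9/8747570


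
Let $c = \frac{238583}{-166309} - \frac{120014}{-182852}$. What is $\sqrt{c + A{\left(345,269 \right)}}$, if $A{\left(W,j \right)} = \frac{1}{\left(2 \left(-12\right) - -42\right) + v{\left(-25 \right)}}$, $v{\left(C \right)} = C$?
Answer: $\frac{i \sqrt{10434424180846331227562}}{106434766438} \approx 0.95973 i$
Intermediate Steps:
$c = - \frac{11832985195}{15204966634}$ ($c = 238583 \left(- \frac{1}{166309}\right) - - \frac{60007}{91426} = - \frac{238583}{166309} + \frac{60007}{91426} = - \frac{11832985195}{15204966634} \approx -0.77823$)
$A{\left(W,j \right)} = - \frac{1}{7}$ ($A{\left(W,j \right)} = \frac{1}{\left(2 \left(-12\right) - -42\right) - 25} = \frac{1}{\left(-24 + 42\right) - 25} = \frac{1}{18 - 25} = \frac{1}{-7} = - \frac{1}{7}$)
$\sqrt{c + A{\left(345,269 \right)}} = \sqrt{- \frac{11832985195}{15204966634} - \frac{1}{7}} = \sqrt{- \frac{98035862999}{106434766438}} = \frac{i \sqrt{10434424180846331227562}}{106434766438}$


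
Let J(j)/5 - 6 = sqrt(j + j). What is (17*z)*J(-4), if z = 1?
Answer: 510 + 170*I*sqrt(2) ≈ 510.0 + 240.42*I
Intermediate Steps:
J(j) = 30 + 5*sqrt(2)*sqrt(j) (J(j) = 30 + 5*sqrt(j + j) = 30 + 5*sqrt(2*j) = 30 + 5*(sqrt(2)*sqrt(j)) = 30 + 5*sqrt(2)*sqrt(j))
(17*z)*J(-4) = (17*1)*(30 + 5*sqrt(2)*sqrt(-4)) = 17*(30 + 5*sqrt(2)*(2*I)) = 17*(30 + 10*I*sqrt(2)) = 510 + 170*I*sqrt(2)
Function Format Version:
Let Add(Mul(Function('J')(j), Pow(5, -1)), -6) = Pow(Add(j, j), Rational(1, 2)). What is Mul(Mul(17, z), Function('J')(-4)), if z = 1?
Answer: Add(510, Mul(170, I, Pow(2, Rational(1, 2)))) ≈ Add(510.00, Mul(240.42, I))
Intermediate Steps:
Function('J')(j) = Add(30, Mul(5, Pow(2, Rational(1, 2)), Pow(j, Rational(1, 2)))) (Function('J')(j) = Add(30, Mul(5, Pow(Add(j, j), Rational(1, 2)))) = Add(30, Mul(5, Pow(Mul(2, j), Rational(1, 2)))) = Add(30, Mul(5, Mul(Pow(2, Rational(1, 2)), Pow(j, Rational(1, 2))))) = Add(30, Mul(5, Pow(2, Rational(1, 2)), Pow(j, Rational(1, 2)))))
Mul(Mul(17, z), Function('J')(-4)) = Mul(Mul(17, 1), Add(30, Mul(5, Pow(2, Rational(1, 2)), Pow(-4, Rational(1, 2))))) = Mul(17, Add(30, Mul(5, Pow(2, Rational(1, 2)), Mul(2, I)))) = Mul(17, Add(30, Mul(10, I, Pow(2, Rational(1, 2))))) = Add(510, Mul(170, I, Pow(2, Rational(1, 2))))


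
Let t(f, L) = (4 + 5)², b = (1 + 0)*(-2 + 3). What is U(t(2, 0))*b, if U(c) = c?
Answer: 81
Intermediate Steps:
b = 1 (b = 1*1 = 1)
t(f, L) = 81 (t(f, L) = 9² = 81)
U(t(2, 0))*b = 81*1 = 81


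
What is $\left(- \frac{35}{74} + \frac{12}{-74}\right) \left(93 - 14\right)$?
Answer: $- \frac{3713}{74} \approx -50.176$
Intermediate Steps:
$\left(- \frac{35}{74} + \frac{12}{-74}\right) \left(93 - 14\right) = \left(\left(-35\right) \frac{1}{74} + 12 \left(- \frac{1}{74}\right)\right) 79 = \left(- \frac{35}{74} - \frac{6}{37}\right) 79 = \left(- \frac{47}{74}\right) 79 = - \frac{3713}{74}$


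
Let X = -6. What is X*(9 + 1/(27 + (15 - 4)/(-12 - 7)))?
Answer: -13611/251 ≈ -54.227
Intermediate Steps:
X*(9 + 1/(27 + (15 - 4)/(-12 - 7))) = -6*(9 + 1/(27 + (15 - 4)/(-12 - 7))) = -6*(9 + 1/(27 + 11/(-19))) = -6*(9 + 1/(27 + 11*(-1/19))) = -6*(9 + 1/(27 - 11/19)) = -6*(9 + 1/(502/19)) = -6*(9 + 19/502) = -6*4537/502 = -13611/251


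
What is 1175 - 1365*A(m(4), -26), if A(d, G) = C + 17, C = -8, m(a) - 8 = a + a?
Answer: -11110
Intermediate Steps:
m(a) = 8 + 2*a (m(a) = 8 + (a + a) = 8 + 2*a)
A(d, G) = 9 (A(d, G) = -8 + 17 = 9)
1175 - 1365*A(m(4), -26) = 1175 - 1365*9 = 1175 - 12285 = -11110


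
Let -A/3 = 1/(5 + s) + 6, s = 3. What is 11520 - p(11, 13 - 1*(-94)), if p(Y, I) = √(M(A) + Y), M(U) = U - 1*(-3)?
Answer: 11520 - I*√70/4 ≈ 11520.0 - 2.0917*I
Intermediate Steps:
A = -147/8 (A = -3*(1/(5 + 3) + 6) = -3*(1/8 + 6) = -3*(⅛ + 6) = -3*49/8 = -147/8 ≈ -18.375)
M(U) = 3 + U (M(U) = U + 3 = 3 + U)
p(Y, I) = √(-123/8 + Y) (p(Y, I) = √((3 - 147/8) + Y) = √(-123/8 + Y))
11520 - p(11, 13 - 1*(-94)) = 11520 - √(-246 + 16*11)/4 = 11520 - √(-246 + 176)/4 = 11520 - √(-70)/4 = 11520 - I*√70/4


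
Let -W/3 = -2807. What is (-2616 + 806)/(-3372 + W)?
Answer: -1810/5049 ≈ -0.35849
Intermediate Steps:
W = 8421 (W = -3*(-2807) = 8421)
(-2616 + 806)/(-3372 + W) = (-2616 + 806)/(-3372 + 8421) = -1810/5049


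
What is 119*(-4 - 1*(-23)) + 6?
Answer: 2267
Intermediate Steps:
119*(-4 - 1*(-23)) + 6 = 119*(-4 + 23) + 6 = 119*19 + 6 = 2261 + 6 = 2267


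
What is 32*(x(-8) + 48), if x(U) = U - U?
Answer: 1536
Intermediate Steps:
x(U) = 0
32*(x(-8) + 48) = 32*(0 + 48) = 32*48 = 1536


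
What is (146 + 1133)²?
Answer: 1635841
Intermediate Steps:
(146 + 1133)² = 1279² = 1635841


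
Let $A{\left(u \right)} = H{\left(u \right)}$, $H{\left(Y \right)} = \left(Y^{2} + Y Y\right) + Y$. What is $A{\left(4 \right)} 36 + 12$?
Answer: $1308$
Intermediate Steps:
$H{\left(Y \right)} = Y + 2 Y^{2}$ ($H{\left(Y \right)} = \left(Y^{2} + Y^{2}\right) + Y = 2 Y^{2} + Y = Y + 2 Y^{2}$)
$A{\left(u \right)} = u \left(1 + 2 u\right)$
$A{\left(4 \right)} 36 + 12 = 4 \left(1 + 2 \cdot 4\right) 36 + 12 = 4 \left(1 + 8\right) 36 + 12 = 4 \cdot 9 \cdot 36 + 12 = 36 \cdot 36 + 12 = 1296 + 12 = 1308$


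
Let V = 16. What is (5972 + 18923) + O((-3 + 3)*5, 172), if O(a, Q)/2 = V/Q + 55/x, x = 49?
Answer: 52458887/2107 ≈ 24897.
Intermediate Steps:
O(a, Q) = 110/49 + 32/Q (O(a, Q) = 2*(16/Q + 55/49) = 2*(55/49 + 16/Q) = 110/49 + 32/Q)
(5972 + 18923) + O((-3 + 3)*5, 172) = (5972 + 18923) + (110/49 + 32/172) = 24895 + (110/49 + 32*(1/172)) = 24895 + (110/49 + 8/43) = 24895 + 5122/2107 = 52458887/2107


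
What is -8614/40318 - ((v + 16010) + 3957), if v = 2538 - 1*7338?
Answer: -305755860/20159 ≈ -15167.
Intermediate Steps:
v = -4800 (v = 2538 - 7338 = -4800)
-8614/40318 - ((v + 16010) + 3957) = -8614/40318 - ((-4800 + 16010) + 3957) = -8614*1/40318 - (11210 + 3957) = -4307/20159 - 1*15167 = -4307/20159 - 15167 = -305755860/20159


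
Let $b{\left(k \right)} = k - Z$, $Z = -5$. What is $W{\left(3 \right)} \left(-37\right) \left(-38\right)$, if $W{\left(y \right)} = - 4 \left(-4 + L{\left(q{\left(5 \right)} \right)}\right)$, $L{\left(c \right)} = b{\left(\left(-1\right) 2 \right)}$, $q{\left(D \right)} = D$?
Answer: $5624$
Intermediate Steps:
$b{\left(k \right)} = 5 + k$ ($b{\left(k \right)} = k - -5 = k + 5 = 5 + k$)
$L{\left(c \right)} = 3$ ($L{\left(c \right)} = 5 - 2 = 3$)
$W{\left(y \right)} = 4$ ($W{\left(y \right)} = - 4 \left(-4 + 3\right) = \left(-4\right) \left(-1\right) = 4$)
$W{\left(3 \right)} \left(-37\right) \left(-38\right) = 4 \left(-37\right) \left(-38\right) = \left(-148\right) \left(-38\right) = 5624$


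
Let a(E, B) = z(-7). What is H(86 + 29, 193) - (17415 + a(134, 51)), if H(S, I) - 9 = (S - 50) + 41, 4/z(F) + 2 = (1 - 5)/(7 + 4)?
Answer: -224878/13 ≈ -17298.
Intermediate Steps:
z(F) = -22/13 (z(F) = 4/(-2 + (1 - 5)/(7 + 4)) = 4/(-2 - 4/11) = 4/(-26/11) = 4*(-11/26) = -22/13)
a(E, B) = -22/13
H(S, I) = S (H(S, I) = 9 + ((S - 50) + 41) = 9 + ((-50 + S) + 41) = 9 + (-9 + S) = S)
H(86 + 29, 193) - (17415 + a(134, 51)) = (86 + 29) - (17415 - 22/13) = 115 - 1*226373/13 = 115 - 226373/13 = -224878/13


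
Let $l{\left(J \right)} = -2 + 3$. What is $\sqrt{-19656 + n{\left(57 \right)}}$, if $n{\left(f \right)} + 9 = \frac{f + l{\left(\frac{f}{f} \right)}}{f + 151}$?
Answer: $\frac{i \sqrt{53173406}}{52} \approx 140.23 i$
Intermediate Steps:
$l{\left(J \right)} = 1$
$n{\left(f \right)} = -9 + \frac{1 + f}{151 + f}$ ($n{\left(f \right)} = -9 + \frac{f + 1}{f + 151} = -9 + \frac{1 + f}{151 + f}$)
$\sqrt{-19656 + n{\left(57 \right)}} = \sqrt{-19656 + \frac{2 \left(-679 - 228\right)}{151 + 57}} = \sqrt{-19656 + \frac{2 \left(-679 - 228\right)}{208}} = \sqrt{-19656 + 2 \cdot \frac{1}{208} \left(-907\right)} = \sqrt{-19656 - \frac{907}{104}} = \sqrt{- \frac{2045131}{104}} = \frac{i \sqrt{53173406}}{52}$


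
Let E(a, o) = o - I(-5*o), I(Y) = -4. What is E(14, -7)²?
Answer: 9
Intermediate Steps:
E(a, o) = 4 + o (E(a, o) = o - 1*(-4) = o + 4 = 4 + o)
E(14, -7)² = (4 - 7)² = (-3)² = 9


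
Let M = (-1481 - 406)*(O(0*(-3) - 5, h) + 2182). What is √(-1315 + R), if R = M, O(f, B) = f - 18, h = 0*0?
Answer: 2*I*√1018837 ≈ 2018.8*I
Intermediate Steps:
h = 0
O(f, B) = -18 + f
M = -4074033 (M = (-1481 - 406)*((-18 + (0*(-3) - 5)) + 2182) = -1887*((-18 + (0 - 5)) + 2182) = -1887*((-18 - 5) + 2182) = -1887*(-23 + 2182) = -1887*2159 = -4074033)
R = -4074033
√(-1315 + R) = √(-1315 - 4074033) = √(-4075348) = 2*I*√1018837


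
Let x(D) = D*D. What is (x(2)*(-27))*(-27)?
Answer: 2916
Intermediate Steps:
x(D) = D²
(x(2)*(-27))*(-27) = (2²*(-27))*(-27) = (4*(-27))*(-27) = -108*(-27) = 2916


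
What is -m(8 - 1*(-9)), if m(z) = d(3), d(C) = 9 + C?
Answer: -12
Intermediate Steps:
m(z) = 12 (m(z) = 9 + 3 = 12)
-m(8 - 1*(-9)) = -1*12 = -12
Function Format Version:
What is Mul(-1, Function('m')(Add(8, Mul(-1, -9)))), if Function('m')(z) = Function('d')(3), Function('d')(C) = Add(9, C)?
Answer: -12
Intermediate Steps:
Function('m')(z) = 12 (Function('m')(z) = Add(9, 3) = 12)
Mul(-1, Function('m')(Add(8, Mul(-1, -9)))) = Mul(-1, 12) = -12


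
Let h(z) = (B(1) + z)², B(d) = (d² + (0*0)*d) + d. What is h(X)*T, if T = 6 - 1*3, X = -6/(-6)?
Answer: 27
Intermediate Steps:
B(d) = d + d² (B(d) = (d² + 0*d) + d = (d² + 0) + d = d² + d = d + d²)
X = 1 (X = -6*(-⅙) = 1)
h(z) = (2 + z)² (h(z) = (1*(1 + 1) + z)² = (1*2 + z)² = (2 + z)²)
T = 3 (T = 6 - 3 = 3)
h(X)*T = (2 + 1)²*3 = 3²*3 = 9*3 = 27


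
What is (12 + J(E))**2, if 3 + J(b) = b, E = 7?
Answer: 256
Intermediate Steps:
J(b) = -3 + b
(12 + J(E))**2 = (12 + (-3 + 7))**2 = (12 + 4)**2 = 16**2 = 256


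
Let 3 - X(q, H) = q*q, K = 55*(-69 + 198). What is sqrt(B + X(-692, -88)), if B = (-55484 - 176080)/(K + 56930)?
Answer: I*sqrt(78518485454929)/12805 ≈ 692.0*I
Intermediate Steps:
K = 7095 (K = 55*129 = 7095)
X(q, H) = 3 - q**2 (X(q, H) = 3 - q*q = 3 - q**2)
B = -231564/64025 (B = (-55484 - 176080)/(7095 + 56930) = -231564/64025 ≈ -3.6168)
sqrt(B + X(-692, -88)) = sqrt(-231564/64025 + (3 - 1*(-692)**2)) = sqrt(-231564/64025 + (3 - 1*478864)) = sqrt(-231564/64025 + (3 - 478864)) = sqrt(-231564/64025 - 478861) = sqrt(-30659307089/64025) = I*sqrt(78518485454929)/12805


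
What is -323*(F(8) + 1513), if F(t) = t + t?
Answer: -493867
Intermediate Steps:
F(t) = 2*t
-323*(F(8) + 1513) = -323*(2*8 + 1513) = -323*(16 + 1513) = -323*1529 = -493867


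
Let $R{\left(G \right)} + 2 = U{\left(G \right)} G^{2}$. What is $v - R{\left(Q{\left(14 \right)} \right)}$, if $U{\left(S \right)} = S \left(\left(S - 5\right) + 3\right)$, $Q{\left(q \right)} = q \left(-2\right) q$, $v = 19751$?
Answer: $-23733077719$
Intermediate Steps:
$Q{\left(q \right)} = - 2 q^{2}$ ($Q{\left(q \right)} = - 2 q q = - 2 q^{2}$)
$U{\left(S \right)} = S \left(-2 + S\right)$ ($U{\left(S \right)} = S \left(\left(S - 5\right) + 3\right) = S \left(\left(-5 + S\right) + 3\right) = S \left(-2 + S\right)$)
$R{\left(G \right)} = -2 + G^{3} \left(-2 + G\right)$ ($R{\left(G \right)} = -2 + G \left(-2 + G\right) G^{2} = -2 + G^{3} \left(-2 + G\right)$)
$v - R{\left(Q{\left(14 \right)} \right)} = 19751 - \left(-2 + \left(- 2 \cdot 14^{2}\right)^{3} \left(-2 - 2 \cdot 14^{2}\right)\right) = 19751 - \left(-2 + \left(\left(-2\right) 196\right)^{3} \left(-2 - 392\right)\right) = 19751 - \left(-2 + \left(-392\right)^{3} \left(-2 - 392\right)\right) = 19751 - \left(-2 - -23733097472\right) = 19751 - \left(-2 + 23733097472\right) = 19751 - 23733097470 = -23733077719$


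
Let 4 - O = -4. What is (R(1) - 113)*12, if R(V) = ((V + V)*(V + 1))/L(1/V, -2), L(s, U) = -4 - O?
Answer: -1360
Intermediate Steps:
O = 8 (O = 4 - 1*(-4) = 4 + 4 = 8)
L(s, U) = -12 (L(s, U) = -4 - 1*8 = -4 - 8 = -12)
R(V) = -V*(1 + V)/6 (R(V) = ((V + V)*(V + 1))/(-12) = ((2*V)*(1 + V))*(-1/12) = (2*V*(1 + V))*(-1/12) = -V*(1 + V)/6)
(R(1) - 113)*12 = (-⅙*1*(1 + 1) - 113)*12 = (-⅙*1*2 - 113)*12 = (-⅓ - 113)*12 = -340/3*12 = -1360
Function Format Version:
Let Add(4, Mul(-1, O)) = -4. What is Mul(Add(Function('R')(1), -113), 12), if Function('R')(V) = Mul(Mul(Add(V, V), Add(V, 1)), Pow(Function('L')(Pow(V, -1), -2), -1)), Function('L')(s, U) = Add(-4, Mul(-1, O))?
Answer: -1360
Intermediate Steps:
O = 8 (O = Add(4, Mul(-1, -4)) = Add(4, 4) = 8)
Function('L')(s, U) = -12 (Function('L')(s, U) = Add(-4, Mul(-1, 8)) = Add(-4, -8) = -12)
Function('R')(V) = Mul(Rational(-1, 6), V, Add(1, V)) (Function('R')(V) = Mul(Mul(Add(V, V), Add(V, 1)), Pow(-12, -1)) = Mul(Mul(Mul(2, V), Add(1, V)), Rational(-1, 12)) = Mul(Mul(2, V, Add(1, V)), Rational(-1, 12)) = Mul(Rational(-1, 6), V, Add(1, V)))
Mul(Add(Function('R')(1), -113), 12) = Mul(Add(Mul(Rational(-1, 6), 1, Add(1, 1)), -113), 12) = Mul(Add(Mul(Rational(-1, 6), 1, 2), -113), 12) = Mul(Add(Rational(-1, 3), -113), 12) = Mul(Rational(-340, 3), 12) = -1360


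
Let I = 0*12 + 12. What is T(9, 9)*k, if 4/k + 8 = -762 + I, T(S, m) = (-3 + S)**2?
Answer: -72/379 ≈ -0.18997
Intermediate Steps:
I = 12 (I = 0 + 12 = 12)
k = -2/379 (k = 4/(-8 + (-762 + 12)) = 4/(-8 - 750) = 4/(-758) = 4*(-1/758) = -2/379 ≈ -0.0052770)
T(9, 9)*k = (-3 + 9)**2*(-2/379) = 6**2*(-2/379) = 36*(-2/379) = -72/379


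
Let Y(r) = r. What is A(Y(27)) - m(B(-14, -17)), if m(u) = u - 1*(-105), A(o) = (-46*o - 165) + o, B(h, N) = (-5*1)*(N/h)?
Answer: -20705/14 ≈ -1478.9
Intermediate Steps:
B(h, N) = -5*N/h
A(o) = -165 - 45*o (A(o) = (-165 - 46*o) + o = -165 - 45*o)
m(u) = 105 + u (m(u) = u + 105 = 105 + u)
A(Y(27)) - m(B(-14, -17)) = (-165 - 45*27) - (105 - 5*(-17)/(-14)) = (-165 - 1215) - (105 - 5*(-17)*(-1/14)) = -1380 - (105 - 85/14) = -1380 - 1*1385/14 = -1380 - 1385/14 = -20705/14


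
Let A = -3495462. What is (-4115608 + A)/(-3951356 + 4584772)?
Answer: -3805535/316708 ≈ -12.016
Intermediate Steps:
(-4115608 + A)/(-3951356 + 4584772) = (-4115608 - 3495462)/(-3951356 + 4584772) = -7611070/633416 = -7611070*1/633416 = -3805535/316708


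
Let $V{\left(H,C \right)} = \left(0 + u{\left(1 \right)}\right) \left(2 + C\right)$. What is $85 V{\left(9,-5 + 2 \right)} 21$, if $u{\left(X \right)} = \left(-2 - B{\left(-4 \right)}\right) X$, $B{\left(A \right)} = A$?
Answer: $-3570$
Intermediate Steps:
$u{\left(X \right)} = 2 X$ ($u{\left(X \right)} = \left(-2 - -4\right) X = \left(-2 + 4\right) X = 2 X$)
$V{\left(H,C \right)} = 4 + 2 C$ ($V{\left(H,C \right)} = \left(0 + 2 \cdot 1\right) \left(2 + C\right) = \left(0 + 2\right) \left(2 + C\right) = 2 \left(2 + C\right) = 4 + 2 C$)
$85 V{\left(9,-5 + 2 \right)} 21 = 85 \left(4 + 2 \left(-5 + 2\right)\right) 21 = 85 \left(4 + 2 \left(-3\right)\right) 21 = 85 \left(4 - 6\right) 21 = 85 \left(-2\right) 21 = \left(-170\right) 21 = -3570$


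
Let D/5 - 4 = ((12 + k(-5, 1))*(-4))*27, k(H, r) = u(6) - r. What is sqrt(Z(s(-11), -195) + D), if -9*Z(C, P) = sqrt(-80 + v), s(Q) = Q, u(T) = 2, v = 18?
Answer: sqrt(-63000 - I*sqrt(62))/3 ≈ 0.0052285 - 83.666*I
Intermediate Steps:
k(H, r) = 2 - r
Z(C, P) = -I*sqrt(62)/9 (Z(C, P) = -sqrt(-80 + 18)/9 = -I*sqrt(62)/9)
D = -7000 (D = 20 + 5*(((12 + (2 - 1*1))*(-4))*27) = 20 + 5*(((12 + (2 - 1))*(-4))*27) = 20 + 5*(((12 + 1)*(-4))*27) = 20 + 5*((13*(-4))*27) = 20 + 5*(-52*27) = 20 + 5*(-1404) = 20 - 7020 = -7000)
sqrt(Z(s(-11), -195) + D) = sqrt(-I*sqrt(62)/9 - 7000) = sqrt(-7000 - I*sqrt(62)/9)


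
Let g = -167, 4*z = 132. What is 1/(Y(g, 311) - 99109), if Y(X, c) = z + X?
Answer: -1/99243 ≈ -1.0076e-5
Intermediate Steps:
z = 33 (z = (¼)*132 = 33)
Y(X, c) = 33 + X
1/(Y(g, 311) - 99109) = 1/((33 - 167) - 99109) = 1/(-134 - 99109) = 1/(-99243) = -1/99243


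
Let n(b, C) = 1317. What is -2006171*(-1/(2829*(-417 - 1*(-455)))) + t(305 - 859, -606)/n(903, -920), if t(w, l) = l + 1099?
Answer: 21911591/1151058 ≈ 19.036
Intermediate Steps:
t(w, l) = 1099 + l
-2006171*(-1/(2829*(-417 - 1*(-455)))) + t(305 - 859, -606)/n(903, -920) = -2006171*(-1/(2829*(-417 - 1*(-455)))) + (1099 - 606)/1317 = -2006171*(-1/(2829*(-417 + 455))) + 493*(1/1317) = -2006171/((-2829*38)) + 493/1317 = -2006171/(-107502) + 493/1317 = -2006171*(-1/107502) + 493/1317 = 48931/2622 + 493/1317 = 21911591/1151058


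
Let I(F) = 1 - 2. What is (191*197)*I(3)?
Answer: -37627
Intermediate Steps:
I(F) = -1
(191*197)*I(3) = (191*197)*(-1) = 37627*(-1) = -37627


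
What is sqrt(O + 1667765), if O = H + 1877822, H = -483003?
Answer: 2*sqrt(765646) ≈ 1750.0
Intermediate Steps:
O = 1394819 (O = -483003 + 1877822 = 1394819)
sqrt(O + 1667765) = sqrt(1394819 + 1667765) = sqrt(3062584) = 2*sqrt(765646)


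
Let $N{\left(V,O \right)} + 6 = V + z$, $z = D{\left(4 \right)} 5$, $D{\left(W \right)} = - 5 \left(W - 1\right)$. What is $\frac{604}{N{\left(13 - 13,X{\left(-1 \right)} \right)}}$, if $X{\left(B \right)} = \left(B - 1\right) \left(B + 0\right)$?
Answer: $- \frac{604}{81} \approx -7.4568$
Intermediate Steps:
$D{\left(W \right)} = 5 - 5 W$ ($D{\left(W \right)} = - 5 \left(-1 + W\right) = 5 - 5 W$)
$X{\left(B \right)} = B \left(-1 + B\right)$ ($X{\left(B \right)} = \left(-1 + B\right) B = B \left(-1 + B\right)$)
$z = -75$ ($z = \left(5 - 20\right) 5 = \left(-15\right) 5 = -75$)
$N{\left(V,O \right)} = -81 + V$ ($N{\left(V,O \right)} = -6 + \left(V - 75\right) = -6 + \left(-75 + V\right) = -81 + V$)
$\frac{604}{N{\left(13 - 13,X{\left(-1 \right)} \right)}} = \frac{604}{-81 + \left(13 - 13\right)} = \frac{604}{-81 + 0} = \frac{604}{-81} = 604 \left(- \frac{1}{81}\right) = - \frac{604}{81}$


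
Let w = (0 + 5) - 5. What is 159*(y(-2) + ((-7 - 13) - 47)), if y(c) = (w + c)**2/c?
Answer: -10971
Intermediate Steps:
w = 0 (w = 5 - 5 = 0)
y(c) = c (y(c) = (0 + c)**2/c = c**2/c = c)
159*(y(-2) + ((-7 - 13) - 47)) = 159*(-2 + ((-7 - 13) - 47)) = 159*(-2 + (-20 - 47)) = 159*(-2 - 67) = 159*(-69) = -10971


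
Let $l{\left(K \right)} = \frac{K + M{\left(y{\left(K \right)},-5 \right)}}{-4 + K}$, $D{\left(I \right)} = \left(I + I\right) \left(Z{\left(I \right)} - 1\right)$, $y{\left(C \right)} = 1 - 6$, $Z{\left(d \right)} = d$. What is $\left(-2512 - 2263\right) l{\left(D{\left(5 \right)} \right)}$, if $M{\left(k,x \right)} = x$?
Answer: $- \frac{167125}{36} \approx -4642.4$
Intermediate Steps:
$y{\left(C \right)} = -5$ ($y{\left(C \right)} = 1 - 6 = -5$)
$D{\left(I \right)} = 2 I \left(-1 + I\right)$ ($D{\left(I \right)} = \left(I + I\right) \left(I - 1\right) = 2 I \left(-1 + I\right)$)
$l{\left(K \right)} = \frac{-5 + K}{-4 + K}$ ($l{\left(K \right)} = \frac{K - 5}{-4 + K} = \frac{-5 + K}{-4 + K}$)
$\left(-2512 - 2263\right) l{\left(D{\left(5 \right)} \right)} = \left(-2512 - 2263\right) \frac{-5 + 2 \cdot 5 \left(-1 + 5\right)}{-4 + 2 \cdot 5 \left(-1 + 5\right)} = \left(-2512 - 2263\right) \frac{-5 + 2 \cdot 5 \cdot 4}{-4 + 2 \cdot 5 \cdot 4} = - 4775 \frac{-5 + 40}{-4 + 40} = - 4775 \cdot \frac{1}{36} \cdot 35 = \left(-4775\right) \frac{35}{36} = - \frac{167125}{36}$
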